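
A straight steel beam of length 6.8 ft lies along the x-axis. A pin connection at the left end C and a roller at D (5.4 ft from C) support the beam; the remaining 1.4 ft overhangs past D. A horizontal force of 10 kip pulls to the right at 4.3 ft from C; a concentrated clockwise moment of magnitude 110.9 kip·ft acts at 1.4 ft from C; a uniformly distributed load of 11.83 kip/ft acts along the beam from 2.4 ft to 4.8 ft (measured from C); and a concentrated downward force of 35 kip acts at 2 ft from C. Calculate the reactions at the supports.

C_x = -10.00 kip, C_y = 10.96 kip, D_y = 52.43 kip

Resultant of the distributed load: 11.83 × 2.4 = 28.392 kip at 3.6 ft from C.
ΣM about C: D_y·5.4 − 110.9 − (11.83·2.4)·3.6 − 35·2 = 0 → D_y = 283.1112/5.4 = 52.428 ≈ 52.43 kip.
ΣF_y = 0: C_y + 52.428 − 11.83·2.4 − 35 = 0 → C_y = 10.96 kip.
ΣF_x = 0: C_x + 10 = 0 → C_x = -10.00 kip.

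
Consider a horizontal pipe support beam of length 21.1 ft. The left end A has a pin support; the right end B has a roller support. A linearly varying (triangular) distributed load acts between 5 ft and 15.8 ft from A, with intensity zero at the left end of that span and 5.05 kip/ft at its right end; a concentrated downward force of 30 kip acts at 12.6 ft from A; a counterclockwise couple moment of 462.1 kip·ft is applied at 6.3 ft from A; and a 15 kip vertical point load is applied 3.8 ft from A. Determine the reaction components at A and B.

Resultant of the triangular load: ½ × 5.05 × 10.8 = 27.27 kip, acting at 12.2 ft from A (one-third of the span from the peak).
Moments about A: B_y·21.1 − (½·5.05·10.8)·12.2 − 30·12.6 + 462.1 − 15·3.8 = 0 → B_y = 305.594/21.1 = 14.4831 ≈ 14.48 kip.
ΣF_y = 0: A_y + 14.4831 − ½·5.05·10.8 − 30 − 15 = 0 → A_y = 57.79 kip.
ΣF_x = 0: no horizontal applied forces, so A_x = 0.

A_x = 0, A_y = 57.79 kip, B_y = 14.48 kip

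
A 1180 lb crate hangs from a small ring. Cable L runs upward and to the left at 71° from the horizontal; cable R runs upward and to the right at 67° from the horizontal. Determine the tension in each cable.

T_L = 689.0 lb, T_R = 574.1 lb

ΣF_x = 0: −T_L·cos71° + T_R·cos67° = 0 → T_R = 0.833228·T_L.
ΣF_y = 0: T_L·sin71° + T_R·sin67° = 1180.
Substitute: T_L·(0.945519 + 0.833228·0.920505) = 1180 → T_L = 689.047 ≈ 689.0 lb.
Then T_R = 0.833228 × 689.047 = 574.1 lb.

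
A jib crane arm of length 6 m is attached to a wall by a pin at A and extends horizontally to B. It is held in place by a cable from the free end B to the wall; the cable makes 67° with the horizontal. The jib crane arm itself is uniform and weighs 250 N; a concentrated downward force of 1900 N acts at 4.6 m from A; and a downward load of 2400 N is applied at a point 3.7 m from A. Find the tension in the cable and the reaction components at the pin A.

T = 3326 N, A_x = 1300 N, A_y = 1488 N

ΣM about A: T·sin67°·6 − 250·3 − 1900·4.6 − 2400·3.7 = 0 → T = 18370/(6·0.920505) = 3326.07 ≈ 3326 N.
ΣF_x = 0: A_x − T·cos67° = 0 → A_x = 3326.07 × 0.390731 = 1300 N.
ΣF_y = 0: A_y + T·sin67° − 250 − 1900 − 2400 = 0 → A_y = 4550 − 3326.07 × 0.920505 = 1488 N.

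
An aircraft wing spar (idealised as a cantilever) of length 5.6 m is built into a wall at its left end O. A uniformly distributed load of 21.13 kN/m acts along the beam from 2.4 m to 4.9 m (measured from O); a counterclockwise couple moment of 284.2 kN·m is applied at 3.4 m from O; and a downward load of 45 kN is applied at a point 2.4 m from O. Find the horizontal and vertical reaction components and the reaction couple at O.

O_x = 0, O_y = 97.83 kN, M_O = 16.61 kN·m

Resultant of the distributed load: 21.13 × 2.5 = 52.825 kN at 3.65 m from O.
ΣF_x = 0: O_x = 0.
ΣF_y = 0: O_y − 21.13·2.5 − 45 = 0 → O_y = 97.83 kN.
ΣM about O: M_O − (21.13·2.5)·3.65 + 284.2 − 45·2.4 = 0 → M_O = 16.61 kN·m.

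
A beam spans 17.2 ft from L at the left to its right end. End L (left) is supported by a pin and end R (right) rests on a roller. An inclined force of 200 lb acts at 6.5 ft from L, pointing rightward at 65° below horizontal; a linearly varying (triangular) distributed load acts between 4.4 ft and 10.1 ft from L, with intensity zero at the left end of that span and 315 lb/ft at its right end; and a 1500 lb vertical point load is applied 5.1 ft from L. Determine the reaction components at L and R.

L_x = -84.52 lb, L_y = 1638 lb, R_y = 941.3 lb

Resultant of the triangular load: ½ × 315 × 5.7 = 897.75 lb, acting at 8.2 ft from L (one-third of the span from the peak).
Moments about L: R_y·17.2 − 200·sin65°·6.5 − (½·315·5.7)·8.2 − 1500·5.1 = 0 → R_y = 16189.8/17.2 = 941.267 ≈ 941.3 lb.
ΣF_y = 0: L_y + 941.267 − 200·sin65° − ½·315·5.7 − 1500 = 0 → L_y = 1638 lb.
ΣF_x = 0: L_x + 200·cos65° = 0 → L_x = -84.52 lb.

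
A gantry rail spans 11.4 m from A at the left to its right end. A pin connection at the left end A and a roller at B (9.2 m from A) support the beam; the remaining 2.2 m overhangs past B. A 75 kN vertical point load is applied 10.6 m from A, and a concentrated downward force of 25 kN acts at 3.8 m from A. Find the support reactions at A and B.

A_x = 0, A_y = 3.261 kN, B_y = 96.74 kN

Taking moments about A: B_y·9.2 − 75·10.6 − 25·3.8 = 0 → B_y = 890/9.2 = 96.7391 ≈ 96.74 kN.
ΣF_y = 0: A_y + 96.7391 − 75 − 25 = 0 → A_y = 3.261 kN.
ΣF_x = 0: no horizontal applied forces, so A_x = 0.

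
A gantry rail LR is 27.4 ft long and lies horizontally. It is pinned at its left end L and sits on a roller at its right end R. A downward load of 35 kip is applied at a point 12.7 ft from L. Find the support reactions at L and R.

Moments about L: R_y·27.4 − 35·12.7 = 0 → R_y = 444.5/27.4 = 16.2226 ≈ 16.22 kip.
ΣF_y = 0: L_y + 16.2226 − 35 = 0 → L_y = 18.78 kip.
ΣF_x = 0: no horizontal applied forces, so L_x = 0.

L_x = 0, L_y = 18.78 kip, R_y = 16.22 kip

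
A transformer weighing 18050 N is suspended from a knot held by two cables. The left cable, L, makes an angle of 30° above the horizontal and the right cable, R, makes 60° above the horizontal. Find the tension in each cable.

T_L = 9025 N, T_R = 15630 N

ΣF_x = 0: −T_L·cos30° + T_R·cos60° = 0 → T_R = 1.73205·T_L.
ΣF_y = 0: T_L·sin30° + T_R·sin60° = 18050.
Substitute: T_L·(0.5 + 1.73205·0.866025) = 18050 → T_L = 9025.01 ≈ 9025 N.
Then T_R = 1.73205 × 9025.01 = 15630 N.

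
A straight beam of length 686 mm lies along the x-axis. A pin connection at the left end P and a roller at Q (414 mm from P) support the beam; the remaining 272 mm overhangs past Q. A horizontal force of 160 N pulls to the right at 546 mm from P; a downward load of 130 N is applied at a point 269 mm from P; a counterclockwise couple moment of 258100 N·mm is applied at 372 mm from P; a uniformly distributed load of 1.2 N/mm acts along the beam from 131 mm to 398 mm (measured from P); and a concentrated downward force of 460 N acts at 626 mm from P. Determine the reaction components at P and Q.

P_x = -160.0 N, P_y = 549.1 N, Q_y = 361.3 N

Resultant of the distributed load: 1.2 × 267 = 320.4 N at 264.5 mm from P.
ΣM about P: Q_y·414 − 130·269 + 258100 − (1.2·267)·264.5 − 460·626 = 0 → Q_y = 149575.8/414 = 361.294 ≈ 361.3 N.
ΣF_y = 0: P_y + 361.294 − 130 − 1.2·267 − 460 = 0 → P_y = 549.1 N.
ΣF_x = 0: P_x + 160 = 0 → P_x = -160.0 N.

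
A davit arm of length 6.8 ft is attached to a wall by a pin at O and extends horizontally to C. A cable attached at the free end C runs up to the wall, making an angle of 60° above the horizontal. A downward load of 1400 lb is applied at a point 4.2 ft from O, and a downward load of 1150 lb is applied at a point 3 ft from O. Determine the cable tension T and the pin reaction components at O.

ΣM about O: T·sin60°·6.8 − 1400·4.2 − 1150·3 = 0 → T = 9330/(6.8·0.866025) = 1584.32 ≈ 1584 lb.
ΣF_x = 0: O_x − T·cos60° = 0 → O_x = 1584.32 × 0.5 = 792.2 lb.
ΣF_y = 0: O_y + T·sin60° − 1400 − 1150 = 0 → O_y = 2550 − 1584.32 × 0.866025 = 1178 lb.

T = 1584 lb, O_x = 792.2 lb, O_y = 1178 lb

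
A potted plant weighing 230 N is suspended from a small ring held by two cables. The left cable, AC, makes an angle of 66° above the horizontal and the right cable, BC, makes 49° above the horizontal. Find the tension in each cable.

ΣF_x = 0: −T_AC·cos66° + T_BC·cos49° = 0 → T_BC = 0.61997·T_AC.
ΣF_y = 0: T_AC·sin66° + T_BC·sin49° = 230.
Substitute: T_AC·(0.913545 + 0.61997·0.75471) = 230 → T_AC = 166.493 ≈ 166.5 N.
Then T_BC = 0.61997 × 166.493 = 103.2 N.

T_AC = 166.5 N, T_BC = 103.2 N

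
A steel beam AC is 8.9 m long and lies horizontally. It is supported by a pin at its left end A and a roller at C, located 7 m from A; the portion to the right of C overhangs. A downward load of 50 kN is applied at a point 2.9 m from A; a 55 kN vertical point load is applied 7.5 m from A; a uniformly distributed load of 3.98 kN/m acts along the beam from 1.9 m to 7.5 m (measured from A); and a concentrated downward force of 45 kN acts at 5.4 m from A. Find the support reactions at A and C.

A_x = 0, A_y = 42.97 kN, C_y = 129.3 kN

Resultant of the distributed load: 3.98 × 5.6 = 22.288 kN at 4.7 m from A.
Taking moments about A: C_y·7 − 50·2.9 − 55·7.5 − (3.98·5.6)·4.7 − 45·5.4 = 0 → C_y = 905.2536/7 = 129.322 ≈ 129.3 kN.
ΣF_y = 0: A_y + 129.322 − 50 − 55 − 3.98·5.6 − 45 = 0 → A_y = 42.97 kN.
ΣF_x = 0: no horizontal applied forces, so A_x = 0.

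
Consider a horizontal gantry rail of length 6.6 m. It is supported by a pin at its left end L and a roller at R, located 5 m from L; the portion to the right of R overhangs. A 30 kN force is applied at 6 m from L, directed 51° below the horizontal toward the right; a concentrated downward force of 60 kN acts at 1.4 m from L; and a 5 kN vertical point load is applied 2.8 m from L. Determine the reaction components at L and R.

ΣM about L: R_y·5 − 30·sin51°·6 − 60·1.4 − 5·2.8 = 0 → R_y = 237.886/5 = 47.5772 ≈ 47.58 kN.
ΣF_y = 0: L_y + 47.5772 − 30·sin51° − 60 − 5 = 0 → L_y = 40.74 kN.
ΣF_x = 0: L_x + 30·cos51° = 0 → L_x = -18.88 kN.

L_x = -18.88 kN, L_y = 40.74 kN, R_y = 47.58 kN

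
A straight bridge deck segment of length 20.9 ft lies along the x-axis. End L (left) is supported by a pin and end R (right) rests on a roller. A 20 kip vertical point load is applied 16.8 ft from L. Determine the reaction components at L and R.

Taking moments about L: R_y·20.9 − 20·16.8 = 0 → R_y = 336/20.9 = 16.0766 ≈ 16.08 kip.
ΣF_y = 0: L_y + 16.0766 − 20 = 0 → L_y = 3.923 kip.
ΣF_x = 0: no horizontal applied forces, so L_x = 0.

L_x = 0, L_y = 3.923 kip, R_y = 16.08 kip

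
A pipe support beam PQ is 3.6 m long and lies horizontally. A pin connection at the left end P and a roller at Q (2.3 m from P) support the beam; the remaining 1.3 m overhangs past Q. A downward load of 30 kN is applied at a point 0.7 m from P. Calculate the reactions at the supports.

ΣM about P: Q_y·2.3 − 30·0.7 = 0 → Q_y = 21/2.3 = 9.13043 ≈ 9.130 kN.
ΣF_y = 0: P_y + 9.13043 − 30 = 0 → P_y = 20.87 kN.
ΣF_x = 0: no horizontal applied forces, so P_x = 0.

P_x = 0, P_y = 20.87 kN, Q_y = 9.130 kN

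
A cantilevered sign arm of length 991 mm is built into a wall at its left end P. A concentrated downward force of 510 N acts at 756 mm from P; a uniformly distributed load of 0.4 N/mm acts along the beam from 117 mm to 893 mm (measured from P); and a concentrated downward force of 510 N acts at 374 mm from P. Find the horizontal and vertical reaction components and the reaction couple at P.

Resultant of the distributed load: 0.4 × 776 = 310.4 N at 505 mm from P.
ΣF_x = 0: P_x = 0.
ΣF_y = 0: P_y − 510 − 0.4·776 − 510 = 0 → P_y = 1330 N.
ΣM about P: M_P − 510·756 − (0.4·776)·505 − 510·374 = 0 → M_P = 733100 N·mm.

P_x = 0, P_y = 1330 N, M_P = 733100 N·mm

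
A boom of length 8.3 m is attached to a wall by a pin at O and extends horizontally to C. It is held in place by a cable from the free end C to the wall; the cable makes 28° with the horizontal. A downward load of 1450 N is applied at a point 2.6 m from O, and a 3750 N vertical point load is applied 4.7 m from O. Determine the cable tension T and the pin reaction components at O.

ΣM about O: T·sin28°·8.3 − 1450·2.6 − 3750·4.7 = 0 → T = 21395/(8.3·0.469472) = 5490.66 ≈ 5491 N.
ΣF_x = 0: O_x − T·cos28° = 0 → O_x = 5490.66 × 0.882948 = 4848 N.
ΣF_y = 0: O_y + T·sin28° − 1450 − 3750 = 0 → O_y = 5200 − 5490.66 × 0.469472 = 2622 N.

T = 5491 N, O_x = 4848 N, O_y = 2622 N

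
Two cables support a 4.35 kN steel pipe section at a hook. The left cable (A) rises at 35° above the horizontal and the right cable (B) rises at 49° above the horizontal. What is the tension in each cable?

T_A = 2.870 kN, T_B = 3.583 kN

ΣF_x = 0: −T_A·cos35° + T_B·cos49° = 0 → T_B = 1.2486·T_A.
ΣF_y = 0: T_A·sin35° + T_B·sin49° = 4.35.
Substitute: T_A·(0.573576 + 1.2486·0.75471) = 4.35 → T_A = 2.86957 ≈ 2.870 kN.
Then T_B = 1.2486 × 2.86957 = 3.583 kN.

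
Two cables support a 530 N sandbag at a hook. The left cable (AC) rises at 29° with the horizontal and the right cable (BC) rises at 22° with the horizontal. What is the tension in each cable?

ΣF_x = 0: −T_AC·cos29° + T_BC·cos22° = 0 → T_BC = 0.943308·T_AC.
ΣF_y = 0: T_AC·sin29° + T_BC·sin22° = 530.
Substitute: T_AC·(0.48481 + 0.943308·0.374607) = 530 → T_AC = 632.323 ≈ 632.3 N.
Then T_BC = 0.943308 × 632.323 = 596.5 N.

T_AC = 632.3 N, T_BC = 596.5 N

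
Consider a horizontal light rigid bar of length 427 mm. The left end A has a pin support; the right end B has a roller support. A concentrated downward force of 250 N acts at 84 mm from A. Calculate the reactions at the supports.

Moments about A: B_y·427 − 250·84 = 0 → B_y = 21000/427 = 49.1803 ≈ 49.18 N.
ΣF_y = 0: A_y + 49.1803 − 250 = 0 → A_y = 200.8 N.
ΣF_x = 0: no horizontal applied forces, so A_x = 0.

A_x = 0, A_y = 200.8 N, B_y = 49.18 N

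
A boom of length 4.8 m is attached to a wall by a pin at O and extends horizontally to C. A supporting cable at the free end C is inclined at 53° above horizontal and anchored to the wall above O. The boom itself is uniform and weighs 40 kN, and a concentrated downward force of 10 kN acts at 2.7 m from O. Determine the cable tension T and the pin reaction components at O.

T = 32.09 kN, O_x = 19.31 kN, O_y = 24.37 kN

ΣM about O: T·sin53°·4.8 − 40·2.4 − 10·2.7 = 0 → T = 123/(4.8·0.798636) = 32.086 ≈ 32.09 kN.
ΣF_x = 0: O_x − T·cos53° = 0 → O_x = 32.086 × 0.601815 = 19.31 kN.
ΣF_y = 0: O_y + T·sin53° − 40 − 10 = 0 → O_y = 50 − 32.086 × 0.798636 = 24.37 kN.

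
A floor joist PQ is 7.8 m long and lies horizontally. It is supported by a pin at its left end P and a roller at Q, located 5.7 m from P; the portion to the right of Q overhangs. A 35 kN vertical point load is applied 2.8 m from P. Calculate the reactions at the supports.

Taking moments about P: Q_y·5.7 − 35·2.8 = 0 → Q_y = 98/5.7 = 17.193 ≈ 17.19 kN.
ΣF_y = 0: P_y + 17.193 − 35 = 0 → P_y = 17.81 kN.
ΣF_x = 0: no horizontal applied forces, so P_x = 0.

P_x = 0, P_y = 17.81 kN, Q_y = 17.19 kN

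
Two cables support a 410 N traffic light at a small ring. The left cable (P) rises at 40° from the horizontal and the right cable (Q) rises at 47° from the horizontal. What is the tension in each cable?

T_P = 280.0 N, T_Q = 314.5 N

ΣF_x = 0: −T_P·cos40° + T_Q·cos47° = 0 → T_Q = 1.12324·T_P.
ΣF_y = 0: T_P·sin40° + T_Q·sin47° = 410.
Substitute: T_P·(0.642788 + 1.12324·0.731354) = 410 → T_P = 280.002 ≈ 280.0 N.
Then T_Q = 1.12324 × 280.002 = 314.5 N.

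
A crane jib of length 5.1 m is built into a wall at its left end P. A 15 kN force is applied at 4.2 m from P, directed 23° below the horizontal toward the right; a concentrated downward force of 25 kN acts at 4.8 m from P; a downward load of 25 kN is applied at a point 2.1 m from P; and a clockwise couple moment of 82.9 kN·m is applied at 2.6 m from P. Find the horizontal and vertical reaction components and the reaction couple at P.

ΣF_x = 0: P_x + 15·cos23° = 0 → P_x = -13.81 kN.
ΣF_y = 0: P_y − 15·sin23° − 25 − 25 = 0 → P_y = 55.86 kN.
ΣM about P: M_P − 15·sin23°·4.2 − 25·4.8 − 25·2.1 − 82.9 = 0 → M_P = 280.0 kN·m.

P_x = -13.81 kN, P_y = 55.86 kN, M_P = 280.0 kN·m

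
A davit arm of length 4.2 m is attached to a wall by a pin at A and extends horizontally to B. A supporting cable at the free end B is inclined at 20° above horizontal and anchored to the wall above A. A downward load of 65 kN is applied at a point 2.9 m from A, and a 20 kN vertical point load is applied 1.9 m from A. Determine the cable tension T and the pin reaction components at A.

T = 157.7 kN, A_x = 148.2 kN, A_y = 31.07 kN

ΣM about A: T·sin20°·4.2 − 65·2.9 − 20·1.9 = 0 → T = 226.5/(4.2·0.34202) = 157.677 ≈ 157.7 kN.
ΣF_x = 0: A_x − T·cos20° = 0 → A_x = 157.677 × 0.939693 = 148.2 kN.
ΣF_y = 0: A_y + T·sin20° − 65 − 20 = 0 → A_y = 85 − 157.677 × 0.34202 = 31.07 kN.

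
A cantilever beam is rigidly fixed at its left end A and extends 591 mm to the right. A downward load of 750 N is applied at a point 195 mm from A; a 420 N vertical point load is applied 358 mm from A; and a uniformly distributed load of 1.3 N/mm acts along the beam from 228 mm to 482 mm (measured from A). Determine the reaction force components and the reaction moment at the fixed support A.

Resultant of the distributed load: 1.3 × 254 = 330.2 N at 355 mm from A.
ΣF_x = 0: A_x = 0.
ΣF_y = 0: A_y − 750 − 420 − 1.3·254 = 0 → A_y = 1500 N.
ΣM about A: M_A − 750·195 − 420·358 − (1.3·254)·355 = 0 → M_A = 413800 N·mm.

A_x = 0, A_y = 1500 N, M_A = 413800 N·mm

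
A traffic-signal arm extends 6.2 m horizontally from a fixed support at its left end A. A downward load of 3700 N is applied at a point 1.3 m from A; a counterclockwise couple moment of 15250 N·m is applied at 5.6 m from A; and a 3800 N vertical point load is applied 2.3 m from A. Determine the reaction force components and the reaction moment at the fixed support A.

ΣF_x = 0: A_x = 0.
ΣF_y = 0: A_y − 3700 − 3800 = 0 → A_y = 7500 N.
ΣM about A: M_A − 3700·1.3 + 15250 − 3800·2.3 = 0 → M_A = -1700 N·m.

A_x = 0, A_y = 7500 N, M_A = -1700 N·m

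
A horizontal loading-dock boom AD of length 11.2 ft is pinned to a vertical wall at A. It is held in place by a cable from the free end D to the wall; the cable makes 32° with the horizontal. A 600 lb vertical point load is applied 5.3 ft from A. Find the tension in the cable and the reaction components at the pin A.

ΣM about A: T·sin32°·11.2 − 600·5.3 = 0 → T = 3180/(11.2·0.529919) = 535.796 ≈ 535.8 lb.
ΣF_x = 0: A_x − T·cos32° = 0 → A_x = 535.796 × 0.848048 = 454.4 lb.
ΣF_y = 0: A_y + T·sin32° − 600 = 0 → A_y = 600 − 535.796 × 0.529919 = 316.1 lb.

T = 535.8 lb, A_x = 454.4 lb, A_y = 316.1 lb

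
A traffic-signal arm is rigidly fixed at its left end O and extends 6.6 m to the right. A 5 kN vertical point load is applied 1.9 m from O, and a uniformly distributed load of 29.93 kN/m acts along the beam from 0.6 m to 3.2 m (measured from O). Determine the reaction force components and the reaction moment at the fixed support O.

Resultant of the distributed load: 29.93 × 2.6 = 77.818 kN at 1.9 m from O.
ΣF_x = 0: O_x = 0.
ΣF_y = 0: O_y − 5 − 29.93·2.6 = 0 → O_y = 82.82 kN.
ΣM about O: M_O − 5·1.9 − (29.93·2.6)·1.9 = 0 → M_O = 157.4 kN·m.

O_x = 0, O_y = 82.82 kN, M_O = 157.4 kN·m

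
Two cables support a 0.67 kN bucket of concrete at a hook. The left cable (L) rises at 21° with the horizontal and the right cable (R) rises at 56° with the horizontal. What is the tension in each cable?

T_L = 0.3845 kN, T_R = 0.6420 kN

ΣF_x = 0: −T_L·cos21° + T_R·cos56° = 0 → T_R = 1.66951·T_L.
ΣF_y = 0: T_L·sin21° + T_R·sin56° = 0.67.
Substitute: T_L·(0.358368 + 1.66951·0.829038) = 0.67 → T_L = 0.384515 ≈ 0.3845 kN.
Then T_R = 1.66951 × 0.384515 = 0.6420 kN.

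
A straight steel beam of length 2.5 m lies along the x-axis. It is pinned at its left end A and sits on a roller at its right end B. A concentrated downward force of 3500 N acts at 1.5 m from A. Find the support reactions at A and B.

A_x = 0, A_y = 1400 N, B_y = 2100 N

Moments about A: B_y·2.5 − 3500·1.5 = 0 → B_y = 5250/2.5 = 2100 N.
ΣF_y = 0: A_y + 2100 − 3500 = 0 → A_y = 1400 N.
ΣF_x = 0: no horizontal applied forces, so A_x = 0.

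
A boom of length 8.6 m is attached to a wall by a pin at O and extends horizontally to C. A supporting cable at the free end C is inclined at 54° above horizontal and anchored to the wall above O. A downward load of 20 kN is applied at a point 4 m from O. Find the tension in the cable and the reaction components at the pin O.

ΣM about O: T·sin54°·8.6 − 20·4 = 0 → T = 80/(8.6·0.809017) = 11.4983 ≈ 11.50 kN.
ΣF_x = 0: O_x − T·cos54° = 0 → O_x = 11.4983 × 0.587785 = 6.759 kN.
ΣF_y = 0: O_y + T·sin54° − 20 = 0 → O_y = 20 − 11.4983 × 0.809017 = 10.70 kN.

T = 11.50 kN, O_x = 6.759 kN, O_y = 10.70 kN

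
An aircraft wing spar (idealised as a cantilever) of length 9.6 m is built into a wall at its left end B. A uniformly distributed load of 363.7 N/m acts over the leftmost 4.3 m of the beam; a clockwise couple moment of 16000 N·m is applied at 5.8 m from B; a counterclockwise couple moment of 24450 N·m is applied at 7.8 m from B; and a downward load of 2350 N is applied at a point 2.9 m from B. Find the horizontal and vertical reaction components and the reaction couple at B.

B_x = 0, B_y = 3914 N, M_B = 1727 N·m

Resultant of the distributed load: 363.7 × 4.3 = 1563.91 N at 2.15 m from B.
ΣF_x = 0: B_x = 0.
ΣF_y = 0: B_y − 363.7·4.3 − 2350 = 0 → B_y = 3914 N.
ΣM about B: M_B − (363.7·4.3)·2.15 − 16000 + 24450 − 2350·2.9 = 0 → M_B = 1727 N·m.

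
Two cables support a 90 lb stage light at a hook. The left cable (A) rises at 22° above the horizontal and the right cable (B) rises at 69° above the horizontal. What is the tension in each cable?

T_A = 32.26 lb, T_B = 83.46 lb

ΣF_x = 0: −T_A·cos22° + T_B·cos69° = 0 → T_B = 2.58724·T_A.
ΣF_y = 0: T_A·sin22° + T_B·sin69° = 90.
Substitute: T_A·(0.374607 + 2.58724·0.93358) = 90 → T_A = 32.258 ≈ 32.26 lb.
Then T_B = 2.58724 × 32.258 = 83.46 lb.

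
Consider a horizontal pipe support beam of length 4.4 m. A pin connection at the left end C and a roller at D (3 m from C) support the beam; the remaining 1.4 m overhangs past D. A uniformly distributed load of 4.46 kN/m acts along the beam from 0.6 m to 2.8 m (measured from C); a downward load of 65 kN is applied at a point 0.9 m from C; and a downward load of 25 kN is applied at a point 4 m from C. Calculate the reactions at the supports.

Resultant of the distributed load: 4.46 × 2.2 = 9.812 kN at 1.7 m from C.
ΣM about C: D_y·3 − (4.46·2.2)·1.7 − 65·0.9 − 25·4 = 0 → D_y = 175.1804/3 = 58.3935 ≈ 58.39 kN.
ΣF_y = 0: C_y + 58.3935 − 4.46·2.2 − 65 − 25 = 0 → C_y = 41.42 kN.
ΣF_x = 0: no horizontal applied forces, so C_x = 0.

C_x = 0, C_y = 41.42 kN, D_y = 58.39 kN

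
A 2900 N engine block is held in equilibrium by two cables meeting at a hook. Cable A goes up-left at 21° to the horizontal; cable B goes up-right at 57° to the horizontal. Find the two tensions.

ΣF_x = 0: −T_A·cos21° + T_B·cos57° = 0 → T_B = 1.71413·T_A.
ΣF_y = 0: T_A·sin21° + T_B·sin57° = 2900.
Substitute: T_A·(0.358368 + 1.71413·0.838671) = 2900 → T_A = 1614.74 ≈ 1615 N.
Then T_B = 1.71413 × 1614.74 = 2768 N.

T_A = 1615 N, T_B = 2768 N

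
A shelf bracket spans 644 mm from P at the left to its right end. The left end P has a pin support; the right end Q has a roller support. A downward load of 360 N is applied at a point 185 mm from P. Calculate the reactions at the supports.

Taking moments about P: Q_y·644 − 360·185 = 0 → Q_y = 66600/644 = 103.416 ≈ 103.4 N.
ΣF_y = 0: P_y + 103.416 − 360 = 0 → P_y = 256.6 N.
ΣF_x = 0: no horizontal applied forces, so P_x = 0.

P_x = 0, P_y = 256.6 N, Q_y = 103.4 N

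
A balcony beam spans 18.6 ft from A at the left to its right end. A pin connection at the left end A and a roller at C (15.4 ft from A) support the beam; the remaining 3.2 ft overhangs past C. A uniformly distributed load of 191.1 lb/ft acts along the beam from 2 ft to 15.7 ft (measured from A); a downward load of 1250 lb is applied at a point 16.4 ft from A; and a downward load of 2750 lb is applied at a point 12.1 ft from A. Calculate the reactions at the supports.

A_x = 0, A_y = 1622 lb, C_y = 4996 lb

Resultant of the distributed load: 191.1 × 13.7 = 2618.07 lb at 8.85 ft from A.
Moments about A: C_y·15.4 − (191.1·13.7)·8.85 − 1250·16.4 − 2750·12.1 = 0 → C_y = 76944.9195/15.4 = 4996.42 ≈ 4996 lb.
ΣF_y = 0: A_y + 4996.42 − 191.1·13.7 − 1250 − 2750 = 0 → A_y = 1622 lb.
ΣF_x = 0: no horizontal applied forces, so A_x = 0.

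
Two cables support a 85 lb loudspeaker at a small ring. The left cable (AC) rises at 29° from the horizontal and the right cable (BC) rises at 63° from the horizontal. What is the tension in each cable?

ΣF_x = 0: −T_AC·cos29° + T_BC·cos63° = 0 → T_BC = 1.92652·T_AC.
ΣF_y = 0: T_AC·sin29° + T_BC·sin63° = 85.
Substitute: T_AC·(0.48481 + 1.92652·0.891007) = 85 → T_AC = 38.6126 ≈ 38.61 lb.
Then T_BC = 1.92652 × 38.6126 = 74.39 lb.

T_AC = 38.61 lb, T_BC = 74.39 lb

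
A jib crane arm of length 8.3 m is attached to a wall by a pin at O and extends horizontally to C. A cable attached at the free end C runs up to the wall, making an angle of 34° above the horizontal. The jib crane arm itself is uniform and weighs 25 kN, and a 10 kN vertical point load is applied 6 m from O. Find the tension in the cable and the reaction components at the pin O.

ΣM about O: T·sin34°·8.3 − 25·4.15 − 10·6 = 0 → T = 163.75/(8.3·0.559193) = 35.281 ≈ 35.28 kN.
ΣF_x = 0: O_x − T·cos34° = 0 → O_x = 35.281 × 0.829038 = 29.25 kN.
ΣF_y = 0: O_y + T·sin34° − 25 − 10 = 0 → O_y = 35 − 35.281 × 0.559193 = 15.27 kN.

T = 35.28 kN, O_x = 29.25 kN, O_y = 15.27 kN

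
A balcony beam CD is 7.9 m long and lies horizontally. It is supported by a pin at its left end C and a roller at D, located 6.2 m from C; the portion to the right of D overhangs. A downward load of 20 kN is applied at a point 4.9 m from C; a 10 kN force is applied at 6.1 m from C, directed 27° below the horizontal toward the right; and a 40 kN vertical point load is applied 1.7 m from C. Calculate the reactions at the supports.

Taking moments about C: D_y·6.2 − 20·4.9 − 10·sin27°·6.1 − 40·1.7 = 0 → D_y = 193.693/6.2 = 31.2408 ≈ 31.24 kN.
ΣF_y = 0: C_y + 31.2408 − 20 − 10·sin27° − 40 = 0 → C_y = 33.30 kN.
ΣF_x = 0: C_x + 10·cos27° = 0 → C_x = -8.910 kN.

C_x = -8.910 kN, C_y = 33.30 kN, D_y = 31.24 kN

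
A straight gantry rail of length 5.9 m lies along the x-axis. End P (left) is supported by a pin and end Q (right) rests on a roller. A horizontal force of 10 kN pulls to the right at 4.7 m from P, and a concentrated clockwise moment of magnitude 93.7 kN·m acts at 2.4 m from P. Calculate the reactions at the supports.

ΣM about P: Q_y·5.9 − 93.7 = 0 → Q_y = 93.7/5.9 = 15.8814 ≈ 15.88 kN.
ΣF_y = 0: P_y + 15.8814  = 0 → P_y = -15.88 kN.
ΣF_x = 0: P_x + 10 = 0 → P_x = -10.00 kN.

P_x = -10.00 kN, P_y = -15.88 kN, Q_y = 15.88 kN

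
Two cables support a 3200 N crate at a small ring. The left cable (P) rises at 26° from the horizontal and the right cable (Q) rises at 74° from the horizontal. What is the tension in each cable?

ΣF_x = 0: −T_P·cos26° + T_Q·cos74° = 0 → T_Q = 3.26078·T_P.
ΣF_y = 0: T_P·sin26° + T_Q·sin74° = 3200.
Substitute: T_P·(0.438371 + 3.26078·0.961262) = 3200 → T_P = 895.647 ≈ 895.6 N.
Then T_Q = 3.26078 × 895.647 = 2921 N.

T_P = 895.6 N, T_Q = 2921 N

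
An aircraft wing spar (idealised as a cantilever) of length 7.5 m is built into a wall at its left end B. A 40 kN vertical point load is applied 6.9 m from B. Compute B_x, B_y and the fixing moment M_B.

B_x = 0, B_y = 40.00 kN, M_B = 276.0 kN·m

ΣF_x = 0: B_x = 0.
ΣF_y = 0: B_y − 40 = 0 → B_y = 40.00 kN.
ΣM about B: M_B − 40·6.9 = 0 → M_B = 276.0 kN·m.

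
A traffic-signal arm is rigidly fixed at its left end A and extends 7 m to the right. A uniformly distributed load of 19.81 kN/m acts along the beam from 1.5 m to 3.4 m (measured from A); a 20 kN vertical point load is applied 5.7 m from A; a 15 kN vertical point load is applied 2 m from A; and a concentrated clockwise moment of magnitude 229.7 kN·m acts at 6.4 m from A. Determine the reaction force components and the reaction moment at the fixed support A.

Resultant of the distributed load: 19.81 × 1.9 = 37.639 kN at 2.45 m from A.
ΣF_x = 0: A_x = 0.
ΣF_y = 0: A_y − 19.81·1.9 − 20 − 15 = 0 → A_y = 72.64 kN.
ΣM about A: M_A − (19.81·1.9)·2.45 − 20·5.7 − 15·2 − 229.7 = 0 → M_A = 465.9 kN·m.

A_x = 0, A_y = 72.64 kN, M_A = 465.9 kN·m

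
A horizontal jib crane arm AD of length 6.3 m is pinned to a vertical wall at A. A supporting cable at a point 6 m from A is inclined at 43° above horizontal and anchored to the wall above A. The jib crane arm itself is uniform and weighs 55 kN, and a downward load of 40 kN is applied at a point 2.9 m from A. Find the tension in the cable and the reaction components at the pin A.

ΣM about A: T·sin43°·6 − 55·3.15 − 40·2.9 = 0 → T = 289.25/(6·0.681998) = 70.6869 ≈ 70.69 kN.
ΣF_x = 0: A_x − T·cos43° = 0 → A_x = 70.6869 × 0.731354 = 51.70 kN.
ΣF_y = 0: A_y + T·sin43° − 55 − 40 = 0 → A_y = 95 − 70.6869 × 0.681998 = 46.79 kN.

T = 70.69 kN, A_x = 51.70 kN, A_y = 46.79 kN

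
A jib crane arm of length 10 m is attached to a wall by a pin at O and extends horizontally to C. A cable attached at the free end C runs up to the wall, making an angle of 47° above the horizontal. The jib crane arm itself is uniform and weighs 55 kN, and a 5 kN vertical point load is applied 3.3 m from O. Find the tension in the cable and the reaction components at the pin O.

ΣM about O: T·sin47°·10 − 55·5 − 5·3.3 = 0 → T = 291.5/(10·0.731354) = 39.8576 ≈ 39.86 kN.
ΣF_x = 0: O_x − T·cos47° = 0 → O_x = 39.8576 × 0.681998 = 27.18 kN.
ΣF_y = 0: O_y + T·sin47° − 55 − 5 = 0 → O_y = 60 − 39.8576 × 0.731354 = 30.85 kN.

T = 39.86 kN, O_x = 27.18 kN, O_y = 30.85 kN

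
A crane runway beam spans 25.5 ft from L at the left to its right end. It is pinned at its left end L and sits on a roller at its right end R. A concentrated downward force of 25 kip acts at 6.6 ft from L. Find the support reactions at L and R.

L_x = 0, L_y = 18.53 kip, R_y = 6.471 kip

Moments about L: R_y·25.5 − 25·6.6 = 0 → R_y = 165/25.5 = 6.47059 ≈ 6.471 kip.
ΣF_y = 0: L_y + 6.47059 − 25 = 0 → L_y = 18.53 kip.
ΣF_x = 0: no horizontal applied forces, so L_x = 0.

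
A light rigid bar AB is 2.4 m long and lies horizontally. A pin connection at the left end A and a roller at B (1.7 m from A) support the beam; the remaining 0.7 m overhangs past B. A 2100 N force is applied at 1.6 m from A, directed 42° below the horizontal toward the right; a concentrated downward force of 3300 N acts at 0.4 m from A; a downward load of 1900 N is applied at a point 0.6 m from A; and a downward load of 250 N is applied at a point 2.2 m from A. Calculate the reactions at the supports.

Taking moments about A: B_y·1.7 − 2100·sin42°·1.6 − 3300·0.4 − 1900·0.6 − 250·2.2 = 0 → B_y = 5258.28/1.7 = 3093.11 ≈ 3093 N.
ΣF_y = 0: A_y + 3093.11 − 2100·sin42° − 3300 − 1900 − 250 = 0 → A_y = 3762 N.
ΣF_x = 0: A_x + 2100·cos42° = 0 → A_x = -1561 N.

A_x = -1561 N, A_y = 3762 N, B_y = 3093 N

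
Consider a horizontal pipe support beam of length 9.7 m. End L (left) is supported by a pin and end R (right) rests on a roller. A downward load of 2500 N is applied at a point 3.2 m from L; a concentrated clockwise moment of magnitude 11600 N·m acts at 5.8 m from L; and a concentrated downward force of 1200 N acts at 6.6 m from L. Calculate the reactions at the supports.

Moments about L: R_y·9.7 − 2500·3.2 − 11600 − 1200·6.6 = 0 → R_y = 27520/9.7 = 2837.11 ≈ 2837 N.
ΣF_y = 0: L_y + 2837.11 − 2500 − 1200 = 0 → L_y = 862.9 N.
ΣF_x = 0: no horizontal applied forces, so L_x = 0.

L_x = 0, L_y = 862.9 N, R_y = 2837 N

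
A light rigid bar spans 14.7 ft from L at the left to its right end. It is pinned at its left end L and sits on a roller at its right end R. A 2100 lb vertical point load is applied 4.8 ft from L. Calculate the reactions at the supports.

L_x = 0, L_y = 1414 lb, R_y = 685.7 lb

ΣM about L: R_y·14.7 − 2100·4.8 = 0 → R_y = 10080/14.7 = 685.714 ≈ 685.7 lb.
ΣF_y = 0: L_y + 685.714 − 2100 = 0 → L_y = 1414 lb.
ΣF_x = 0: no horizontal applied forces, so L_x = 0.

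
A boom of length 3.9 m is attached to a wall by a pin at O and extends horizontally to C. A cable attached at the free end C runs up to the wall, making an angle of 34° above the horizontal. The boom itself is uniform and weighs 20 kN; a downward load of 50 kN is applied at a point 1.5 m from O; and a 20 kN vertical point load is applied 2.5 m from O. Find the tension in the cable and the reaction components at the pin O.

T = 75.20 kN, O_x = 62.34 kN, O_y = 47.95 kN

ΣM about O: T·sin34°·3.9 − 20·1.95 − 50·1.5 − 20·2.5 = 0 → T = 164/(3.9·0.559193) = 75.1999 ≈ 75.20 kN.
ΣF_x = 0: O_x − T·cos34° = 0 → O_x = 75.1999 × 0.829038 = 62.34 kN.
ΣF_y = 0: O_y + T·sin34° − 20 − 50 − 20 = 0 → O_y = 90 − 75.1999 × 0.559193 = 47.95 kN.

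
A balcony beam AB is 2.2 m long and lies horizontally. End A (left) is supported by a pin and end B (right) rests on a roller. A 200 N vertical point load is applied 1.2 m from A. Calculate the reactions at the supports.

Taking moments about A: B_y·2.2 − 200·1.2 = 0 → B_y = 240/2.2 = 109.091 ≈ 109.1 N.
ΣF_y = 0: A_y + 109.091 − 200 = 0 → A_y = 90.91 N.
ΣF_x = 0: no horizontal applied forces, so A_x = 0.

A_x = 0, A_y = 90.91 N, B_y = 109.1 N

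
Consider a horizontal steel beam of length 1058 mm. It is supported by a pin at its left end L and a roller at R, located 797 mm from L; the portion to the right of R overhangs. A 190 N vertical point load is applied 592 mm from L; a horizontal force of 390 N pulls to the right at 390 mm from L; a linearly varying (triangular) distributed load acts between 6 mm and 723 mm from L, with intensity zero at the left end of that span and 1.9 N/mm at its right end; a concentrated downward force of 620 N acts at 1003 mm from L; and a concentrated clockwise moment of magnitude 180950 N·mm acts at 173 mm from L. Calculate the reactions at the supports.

Resultant of the triangular load: ½ × 1.9 × 717 = 681.15 N, acting at 484 mm from L (one-third of the span from the peak).
Taking moments about L: R_y·797 − 190·592 − (½·1.9·717)·484 − 620·1003 − 180950 = 0 → R_y = 1244966.6/797 = 1562.07 ≈ 1562 N.
ΣF_y = 0: L_y + 1562.07 − 190 − ½·1.9·717 − 620 = 0 → L_y = -70.92 N.
ΣF_x = 0: L_x + 390 = 0 → L_x = -390.0 N.

L_x = -390.0 N, L_y = -70.92 N, R_y = 1562 N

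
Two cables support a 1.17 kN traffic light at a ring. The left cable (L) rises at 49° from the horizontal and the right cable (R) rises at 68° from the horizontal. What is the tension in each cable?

T_L = 0.4919 kN, T_R = 0.8615 kN

ΣF_x = 0: −T_L·cos49° + T_R·cos68° = 0 → T_R = 1.75133·T_L.
ΣF_y = 0: T_L·sin49° + T_R·sin68° = 1.17.
Substitute: T_L·(0.75471 + 1.75133·0.927184) = 1.17 → T_L = 0.491904 ≈ 0.4919 kN.
Then T_R = 1.75133 × 0.491904 = 0.8615 kN.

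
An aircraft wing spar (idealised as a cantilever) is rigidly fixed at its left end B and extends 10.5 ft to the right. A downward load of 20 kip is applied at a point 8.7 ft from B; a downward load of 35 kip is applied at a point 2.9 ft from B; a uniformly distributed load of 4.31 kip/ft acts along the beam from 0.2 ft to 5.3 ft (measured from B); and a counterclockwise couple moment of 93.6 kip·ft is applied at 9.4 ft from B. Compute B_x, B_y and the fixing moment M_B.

B_x = 0, B_y = 76.98 kip, M_B = 242.3 kip·ft

Resultant of the distributed load: 4.31 × 5.1 = 21.981 kip at 2.75 ft from B.
ΣF_x = 0: B_x = 0.
ΣF_y = 0: B_y − 20 − 35 − 4.31·5.1 = 0 → B_y = 76.98 kip.
ΣM about B: M_B − 20·8.7 − 35·2.9 − (4.31·5.1)·2.75 + 93.6 = 0 → M_B = 242.3 kip·ft.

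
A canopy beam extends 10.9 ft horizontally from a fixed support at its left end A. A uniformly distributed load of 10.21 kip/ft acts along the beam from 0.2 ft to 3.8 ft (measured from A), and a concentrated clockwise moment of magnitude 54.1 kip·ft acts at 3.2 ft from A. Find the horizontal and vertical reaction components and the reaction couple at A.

A_x = 0, A_y = 36.76 kip, M_A = 127.6 kip·ft

Resultant of the distributed load: 10.21 × 3.6 = 36.756 kip at 2 ft from A.
ΣF_x = 0: A_x = 0.
ΣF_y = 0: A_y − 10.21·3.6 = 0 → A_y = 36.76 kip.
ΣM about A: M_A − (10.21·3.6)·2 − 54.1 = 0 → M_A = 127.6 kip·ft.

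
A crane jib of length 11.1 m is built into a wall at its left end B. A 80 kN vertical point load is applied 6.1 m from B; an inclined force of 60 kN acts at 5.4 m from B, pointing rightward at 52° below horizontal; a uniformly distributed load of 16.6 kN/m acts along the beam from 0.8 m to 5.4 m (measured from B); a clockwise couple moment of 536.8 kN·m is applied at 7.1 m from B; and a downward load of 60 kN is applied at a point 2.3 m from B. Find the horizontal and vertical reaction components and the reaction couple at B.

Resultant of the distributed load: 16.6 × 4.6 = 76.36 kN at 3.1 m from B.
ΣF_x = 0: B_x + 60·cos52° = 0 → B_x = -36.94 kN.
ΣF_y = 0: B_y − 80 − 60·sin52° − 16.6·4.6 − 60 = 0 → B_y = 263.6 kN.
ΣM about B: M_B − 80·6.1 − 60·sin52°·5.4 − (16.6·4.6)·3.1 − 536.8 − 60·2.3 = 0 → M_B = 1655 kN·m.

B_x = -36.94 kN, B_y = 263.6 kN, M_B = 1655 kN·m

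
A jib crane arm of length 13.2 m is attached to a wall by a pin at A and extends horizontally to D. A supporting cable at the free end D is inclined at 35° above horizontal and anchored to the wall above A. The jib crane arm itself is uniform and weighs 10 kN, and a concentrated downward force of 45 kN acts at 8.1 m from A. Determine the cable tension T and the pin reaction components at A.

ΣM about A: T·sin35°·13.2 − 10·6.6 − 45·8.1 = 0 → T = 430.5/(13.2·0.573576) = 56.8602 ≈ 56.86 kN.
ΣF_x = 0: A_x − T·cos35° = 0 → A_x = 56.8602 × 0.819152 = 46.58 kN.
ΣF_y = 0: A_y + T·sin35° − 10 − 45 = 0 → A_y = 55 − 56.8602 × 0.573576 = 22.39 kN.

T = 56.86 kN, A_x = 46.58 kN, A_y = 22.39 kN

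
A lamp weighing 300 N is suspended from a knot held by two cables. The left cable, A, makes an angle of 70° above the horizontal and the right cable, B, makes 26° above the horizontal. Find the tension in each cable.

ΣF_x = 0: −T_A·cos70° + T_B·cos26° = 0 → T_B = 0.380532·T_A.
ΣF_y = 0: T_A·sin70° + T_B·sin26° = 300.
Substitute: T_A·(0.939693 + 0.380532·0.438371) = 300 → T_A = 271.123 ≈ 271.1 N.
Then T_B = 0.380532 × 271.123 = 103.2 N.

T_A = 271.1 N, T_B = 103.2 N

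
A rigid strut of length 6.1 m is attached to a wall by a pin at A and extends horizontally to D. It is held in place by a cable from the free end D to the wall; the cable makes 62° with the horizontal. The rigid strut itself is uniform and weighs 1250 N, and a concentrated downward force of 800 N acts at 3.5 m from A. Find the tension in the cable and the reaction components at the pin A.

T = 1228 N, A_x = 576.4 N, A_y = 966.0 N

ΣM about A: T·sin62°·6.1 − 1250·3.05 − 800·3.5 = 0 → T = 6612.5/(6.1·0.882948) = 1227.72 ≈ 1228 N.
ΣF_x = 0: A_x − T·cos62° = 0 → A_x = 1227.72 × 0.469472 = 576.4 N.
ΣF_y = 0: A_y + T·sin62° − 1250 − 800 = 0 → A_y = 2050 − 1227.72 × 0.882948 = 966.0 N.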